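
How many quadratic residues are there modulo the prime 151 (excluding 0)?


For prime p, the number of non-zero quadratic residues is (p-1)/2.
= (151-1)/2
= 75

75


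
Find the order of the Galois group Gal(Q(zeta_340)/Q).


|Gal(Q(zeta_340)/Q)| = phi(340)
= 128

128


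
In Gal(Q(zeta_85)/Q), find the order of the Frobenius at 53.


The Frobenius at p in Gal(Q(zeta_n)/Q) = (Z/nZ)* is the class of p, so its order is ord_85(53), the smallest k >= 1 with 53^k = 1 mod 85.
n = 85 = 5 * 17, phi(85) = 64; the order divides phi(n).
Divisors of 64: 1, 2, 4, 8, 16, 32, 64
Repeated squaring mod 85: 53^1 = 53, 53^2 = 4, 53^4 = 16, 53^8 = 1, 53^16 = 1, 53^32 = 1, 53^64 = 1
Test divisors in increasing order:
  k=1: 53^1 = 53 mod 85
  k=2: 53^2 = 4 mod 85
  k=4: 53^4 = 16 mod 85
  k=8: 53^8 = 1 mod 85  <- first divisor giving 1
Order = 8

8


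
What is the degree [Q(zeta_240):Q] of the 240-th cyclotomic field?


The degree equals Euler's totient phi(240).
240 = 2^4 * 3 * 5
phi(240) = 64

64


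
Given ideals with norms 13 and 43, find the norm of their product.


N(IJ) = N(I) * N(J)
= 13 * 43
= 559

559


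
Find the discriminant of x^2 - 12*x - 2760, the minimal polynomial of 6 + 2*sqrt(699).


The element 6 + 2*sqrt(699) has minimal polynomial:
x^2 - 12*x - 2760
Discriminant = (-12)^2 - 4*(-2760)
= 144 + 11040
= 11184

11184


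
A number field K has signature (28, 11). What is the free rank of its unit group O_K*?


By Dirichlet's unit theorem:
rank = r1 + r2 - 1
= 28 + 11 - 1
= 38

38


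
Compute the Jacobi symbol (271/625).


Compute (271/625) via quadratic reciprocity:
  reciprocity: (271/625) -> +(625/271)
  reduce: (83/271)
  reciprocity: (83/271) -> -(271/83)
  reduce: (22/83)
  pull out 2: (2/83) = -1  (since 83 mod 8 = 3)
  reciprocity: (11/83) -> -(83/11)
  reduce: (6/11)
  pull out 2: (2/11) = -1  (since 11 mod 8 = 3)
  reciprocity: (3/11) -> -(11/3)
  reduce: (2/3)
  pull out 2: (2/3) = -1  (since 3 mod 8 = 3)
  (1/3) = 1
Product of signs = 1

1


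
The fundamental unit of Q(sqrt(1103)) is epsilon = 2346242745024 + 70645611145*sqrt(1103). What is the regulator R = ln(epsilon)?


epsilon = 2346242745024 + 70645611145*sqrt(1103)
= 4.6925e+12
R = ln(4.6925e+12)
= 29.1770

29.1770


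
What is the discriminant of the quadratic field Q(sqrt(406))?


For K = Q(sqrt(d)) with d squarefree: disc(K) = d if d = 1 mod 4, and disc(K) = 4d if d = 2 or 3 mod 4.
Here d = 406, and d mod 4 = 2.
d = 2 mod 4, not 1 (O_K = Z[sqrt(d)]), so disc(K) = 4d = 4 * (406) = 1624

1624


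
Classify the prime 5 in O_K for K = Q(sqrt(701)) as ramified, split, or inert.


K = Q(sqrt(701)). Since d mod 4 = 1, disc(K) = 701.
Check p | disc: 701 mod 5 = 1.
p does not divide disc. Compute Legendre symbol (d/p):
1^((5-1)/2) mod 5 = 1
(d/p) = 1, so p splits: (p) = P*P' with e=1, f=1, g=2.
Therefore p is split.

split


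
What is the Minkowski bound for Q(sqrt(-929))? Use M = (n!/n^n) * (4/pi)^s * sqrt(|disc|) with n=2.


d = -929, d mod 4 = 3, so disc(K) = 4d = -3716; |disc(K)| = 3716
Imaginary quadratic field, so n = 2, s = r2 = 1, r1 = 0
M = (n!/n^n) * (4/pi)^s * sqrt(|disc(K)|) = (2!/2^2) * (4/pi)^1 * sqrt(3716)
= 0.5 * 1.273240 * 60.959003
= 38.8077

38.8077


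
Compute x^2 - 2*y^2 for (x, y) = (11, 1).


x^2 - d*y^2
= 11^2 - 2*1^2
= 121 - 2
= 119

119


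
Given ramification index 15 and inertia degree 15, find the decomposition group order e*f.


|D_P| = e * f
= 15 * 15
= 225

225


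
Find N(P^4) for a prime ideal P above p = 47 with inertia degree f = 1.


N(P^a) = p^(a*f)
= 47^(4*1)
= 47^4
= 4879681

4879681


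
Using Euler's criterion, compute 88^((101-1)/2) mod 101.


p = 101 is prime and the exponent is (p-1)/2 = 50, so by Euler's criterion 88^50 = (88/101) = +1 or -1 mod 101.
Compute by square-and-multiply:
  50 = 32 + 16 + 2 (binary 110010)
  Repeated squaring mod 101: 88^1 = 88, 88^2 = 68, 88^4 = 79, 88^8 = 80, 88^16 = 37, 88^32 = 56
  88^50 = 88^32 * 88^16 * 88^2 = 56 * 37 * 68 mod 101
    56 * 37 = 2072 = 52 mod 101
    52 * 68 = 3536 = 1 mod 101
  88^50 = 1 mod 101
Result 1: 88 is a quadratic residue mod 101.
88^50 mod 101 = 1

1


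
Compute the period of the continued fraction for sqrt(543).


Run the CF algorithm for sqrt(543).
a_0 = floor(sqrt(543)) = 23; set m_0=0, q_0=1.
Recurrence: m' = q*a - m,  q' = (d - m'^2)/q,  a' = floor((a_0 + m')/q').
  step 1: m=23, q=14, a=3
  step 2: m=19, q=13, a=3
  step 3: m=20, q=11, a=3
  step 4: m=13, q=34, a=1
  step 5: m=21, q=3, a=14
  step 6: m=21, q=34, a=1
  step 7: m=13, q=11, a=3
  step 8: m=20, q=13, a=3
  step 9: m=19, q=14, a=3
  step 10: m=23, q=1, a=46
a_10 = 2*a_0 = 46, so the period closes here.
sqrt(543) = [23; 3, 3, 3, 1, 14, 1, 3, 3, 3, 46]
Period length = 10

10


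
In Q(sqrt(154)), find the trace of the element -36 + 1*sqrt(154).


Tr(a + b*sqrt(d)) = (a + b*sqrt(d)) + (a - b*sqrt(d)) = 2a
= 2 * (-36)
= -72

-72


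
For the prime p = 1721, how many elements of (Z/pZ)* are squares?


For prime p, the number of non-zero quadratic residues is (p-1)/2.
= (1721-1)/2
= 860

860


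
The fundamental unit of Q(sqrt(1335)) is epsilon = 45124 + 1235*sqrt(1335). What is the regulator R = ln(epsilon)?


epsilon = 45124 + 1235*sqrt(1335)
= 90248.0000
R = ln(90248.0000)
= 11.4103

11.4103


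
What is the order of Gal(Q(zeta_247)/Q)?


|Gal(Q(zeta_247)/Q)| = phi(247)
= 216

216


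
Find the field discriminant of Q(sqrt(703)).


For K = Q(sqrt(d)) with d squarefree: disc(K) = d if d = 1 mod 4, and disc(K) = 4d if d = 2 or 3 mod 4.
Here d = 703, and d mod 4 = 3.
d = 3 mod 4, not 1 (O_K = Z[sqrt(d)]), so disc(K) = 4d = 4 * (703) = 2812

2812


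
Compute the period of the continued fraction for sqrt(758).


Run the CF algorithm for sqrt(758).
a_0 = floor(sqrt(758)) = 27; set m_0=0, q_0=1.
Recurrence: m' = q*a - m,  q' = (d - m'^2)/q,  a' = floor((a_0 + m')/q').
  step 1: m=27, q=29, a=1
  step 2: m=2, q=26, a=1
  step 3: m=24, q=7, a=7
  step 4: m=25, q=19, a=2
  step 5: m=13, q=31, a=1
  step 6: m=18, q=14, a=3
  step 7: m=24, q=13, a=3
  step 8: m=15, q=41, a=1
  step 9: m=26, q=2, a=26
  step 10: m=26, q=41, a=1
  step 11: m=15, q=13, a=3
  step 12: m=24, q=14, a=3
  step 13: m=18, q=31, a=1
  step 14: m=13, q=19, a=2
  step 15: m=25, q=7, a=7
  step 16: m=24, q=26, a=1
  step 17: m=2, q=29, a=1
  step 18: m=27, q=1, a=54
a_18 = 2*a_0 = 54, so the period closes here.
sqrt(758) = [27; 1, 1, 7, 2, 1, 3, 3, 1, 26, 1, 3, 3, 1, 2, 7, 1, 1, 54]
Period length = 18

18


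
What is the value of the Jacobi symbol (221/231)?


Compute (221/231) via quadratic reciprocity:
  reciprocity: (221/231) -> +(231/221)
  reduce: (10/221)
  pull out 2: (2/221) = -1  (since 221 mod 8 = 5)
  reciprocity: (5/221) -> +(221/5)
  reduce: (1/5)
  (1/5) = 1
Product of signs = -1

-1


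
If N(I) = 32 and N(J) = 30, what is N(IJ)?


N(IJ) = N(I) * N(J)
= 32 * 30
= 960

960


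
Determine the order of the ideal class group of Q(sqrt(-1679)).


K = Q(sqrt(-1679)). d mod 4 = 1, so D = disc(K) = d = -1679
h(K) equals the number of primitive reduced positive-definite forms (a, b, c) = a*x^2 + b*x*y + c*y^2 with b^2 - 4ac = D,
where reduced means |b| <= a <= c, with b >= 0 whenever |b| = a or a = c, and primitive means gcd(a, b, c) = 1.
Reduced forces 3a^2 <= |D| = 1679, so 1 <= a <= 23; b must have the parity of D, and c = (b^2 - D)/(4a) must be an integer >= a.
Enumerate a = 1..23, b in [-a, a]:
  a=1: (1, 1, 420)  [1]
  a=2: (2, -1, 210), (2, 1, 210)  [2]
  a=3: (3, -1, 140), (3, 1, 140)  [2]
  a=4: (4, -1, 105), (4, 1, 105)  [2]
  a=5: (5, -1, 84), (5, 1, 84)  [2]
  a=6: (6, -5, 71), (6, -1, 70), (6, 1, 70), (6, 5, 71)  [4]
  a=7: (7, -1, 60), (7, 1, 60)  [2]
  a=8: (8, -7, 54), (8, 7, 54)  [2]
  a=9: (9, -7, 48), (9, 7, 48)  [2]
  a=10: (10, -9, 44), (10, -1, 42), (10, 1, 42), (10, 9, 44)  [4]
  a=11: (11, -9, 40), (11, 9, 40)  [2]
  a=12: (12, -7, 36), (12, -1, 35), (12, 1, 35), (12, 7, 36)  [4]
  a=13: none
  a=14: (14, -13, 33), (14, -1, 30), (14, 1, 30), (14, 13, 33)  [4]
  a=15: (15, -11, 30), (15, -1, 28), (15, 1, 28), (15, 11, 30)  [4]
  a=16: (16, -7, 27), (16, 7, 27)  [2]
  a=17: (17, -15, 28), (17, 15, 28)  [2]
  a=18: (18, -11, 25), (18, -7, 24), (18, 7, 24), (18, 11, 25)  [4]
  a=19: none
  a=20: (20, -9, 22), (20, -1, 21), (20, 1, 21), (20, 9, 22)  [4]
  a=21: (21, -13, 22), (21, 13, 22)  [2]
  a=22: none
  a=23: (23, 23, 24)  [1]
Total reduced forms: 1 + 2 + 2 + 2 + 2 + 4 + 2 + 2 + 2 + 4 + 2 + 4 + 4 + 4 + 2 + 2 + 4 + 4 + 2 + 1 = 52
h = 52

52


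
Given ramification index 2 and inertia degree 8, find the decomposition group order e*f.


|D_P| = e * f
= 2 * 8
= 16

16


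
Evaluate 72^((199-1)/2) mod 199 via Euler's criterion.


p = 199 is prime and the exponent is (p-1)/2 = 99, so by Euler's criterion 72^99 = (72/199) = +1 or -1 mod 199.
Compute by square-and-multiply:
  99 = 64 + 32 + 2 + 1 (binary 1100011)
  Repeated squaring mod 199: 72^1 = 72, 72^2 = 10, 72^4 = 100, 72^8 = 50, 72^16 = 112, 72^32 = 7, 72^64 = 49
  72^99 = 72^64 * 72^32 * 72^2 * 72^1 = 49 * 7 * 10 * 72 mod 199
    49 * 7 = 343 = 144 mod 199
    144 * 10 = 1440 = 47 mod 199
    47 * 72 = 3384 = 1 mod 199
  72^99 = 1 mod 199
Result 1: 72 is a quadratic residue mod 199.
72^99 mod 199 = 1

1


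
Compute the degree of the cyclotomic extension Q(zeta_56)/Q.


The degree equals Euler's totient phi(56).
56 = 2^3 * 7
phi(56) = 24

24


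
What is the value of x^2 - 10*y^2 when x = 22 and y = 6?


x^2 - d*y^2
= 22^2 - 10*6^2
= 484 - 360
= 124

124


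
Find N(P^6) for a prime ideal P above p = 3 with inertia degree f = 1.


N(P^a) = p^(a*f)
= 3^(6*1)
= 3^6
= 729

729


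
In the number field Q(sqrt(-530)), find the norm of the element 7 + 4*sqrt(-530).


N(a + b*sqrt(d)) = a^2 - d*b^2
= (7)^2 - (-530)*(4)^2
= 49 + 8480
= 8529

8529


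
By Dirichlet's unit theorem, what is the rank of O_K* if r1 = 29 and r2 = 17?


By Dirichlet's unit theorem:
rank = r1 + r2 - 1
= 29 + 17 - 1
= 45

45


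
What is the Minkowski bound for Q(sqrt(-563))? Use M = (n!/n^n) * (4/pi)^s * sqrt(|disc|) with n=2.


d = -563, d mod 4 = 1, so disc(K) = d = -563; |disc(K)| = 563
Imaginary quadratic field, so n = 2, s = r2 = 1, r1 = 0
M = (n!/n^n) * (4/pi)^s * sqrt(|disc(K)|) = (2!/2^2) * (4/pi)^1 * sqrt(563)
= 0.5 * 1.273240 * 23.727621
= 15.1055

15.1055


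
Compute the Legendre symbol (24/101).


p = 101 is prime, so compute (24/101) with the reciprocity algorithm (Jacobi-symbol steps: pull out 2s via (2/n), flip via reciprocity, reduce):
  pull out 2: (2/101) = -1  (since 101 mod 8 = 5)
  pull out 2: (2/101) = -1  (since 101 mod 8 = 5)
  pull out 2: (2/101) = -1  (since 101 mod 8 = 5)
  reciprocity: (3/101) -> +(101/3)
  reduce: (2/3)
  pull out 2: (2/3) = -1  (since 3 mod 8 = 3)
  (1/3) = 1
Product of signs = 1
(24/101) = 1

1


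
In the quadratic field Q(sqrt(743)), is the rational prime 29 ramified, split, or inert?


K = Q(sqrt(743)). Since d mod 4 = 3, disc(K) = 2972.
Check p | disc: 2972 mod 29 = 14.
p does not divide disc. Compute Legendre symbol (d/p):
18^((29-1)/2) mod 29 = -1
(d/p) = -1, so p is inert: (p) stays prime with e=1, f=2, g=1.
Therefore p is inert.

inert


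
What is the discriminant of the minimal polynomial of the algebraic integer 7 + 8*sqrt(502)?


The element 7 + 8*sqrt(502) has minimal polynomial:
x^2 - 14*x - 32079
Discriminant = (-14)^2 - 4*(-32079)
= 196 + 128316
= 128512

128512


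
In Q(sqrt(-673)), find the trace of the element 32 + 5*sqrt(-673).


Tr(a + b*sqrt(d)) = (a + b*sqrt(d)) + (a - b*sqrt(d)) = 2a
= 2 * (32)
= 64

64


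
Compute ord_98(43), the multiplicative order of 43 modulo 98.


We want ord_98(43), the smallest k >= 1 with 43^k = 1 mod 98.
n = 98 = 2 * 7^2, phi(98) = 42; the order divides phi(n).
Divisors of 42: 1, 2, 3, 6, 7, 14, 21, 42
Repeated squaring mod 98: 43^1 = 43, 43^2 = 85, 43^4 = 71, 43^8 = 43, 43^16 = 85, 43^32 = 71
Test divisors in increasing order:
  k=1: 43^1 = 43 mod 98
  k=2: 43^2 = 85 mod 98
  k=3: 43^3 = 85 * 43 = 29 mod 98
  k=6: 43^6 = 71 * 85 = 57 mod 98
  k=7: 43^7 = 71 * 85 * 43 = 1 mod 98  <- first divisor giving 1
Order = 7

7


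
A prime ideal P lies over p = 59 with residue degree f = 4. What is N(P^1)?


N(P^a) = p^(a*f)
= 59^(1*4)
= 59^4
= 12117361

12117361


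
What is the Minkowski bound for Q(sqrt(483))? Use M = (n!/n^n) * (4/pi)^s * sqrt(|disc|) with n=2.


d = 483, d mod 4 = 3, so disc(K) = 4d = 1932; |disc(K)| = 1932
Real quadratic field, so n = 2, s = r2 = 0, r1 = 2
M = (n!/n^n) * (4/pi)^s * sqrt(|disc(K)|) = (2!/2^2) * (4/pi)^0 * sqrt(1932)
= 0.5 * 1.000000 * 43.954522
= 21.9773

21.9773


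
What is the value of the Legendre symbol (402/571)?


p = 571 is prime, so compute (402/571) with the reciprocity algorithm (Jacobi-symbol steps: pull out 2s via (2/n), flip via reciprocity, reduce):
  pull out 2: (2/571) = -1  (since 571 mod 8 = 3)
  reciprocity: (201/571) -> +(571/201)
  reduce: (169/201)
  reciprocity: (169/201) -> +(201/169)
  reduce: (32/169)
  pull out 2: (2/169) = +1  (since 169 mod 8 = 1)
  pull out 2: (2/169) = +1  (since 169 mod 8 = 1)
  pull out 2: (2/169) = +1  (since 169 mod 8 = 1)
  pull out 2: (2/169) = +1  (since 169 mod 8 = 1)
  pull out 2: (2/169) = +1  (since 169 mod 8 = 1)
  (1/169) = 1
Product of signs = -1
(402/571) = -1

-1


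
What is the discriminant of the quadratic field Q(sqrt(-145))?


For K = Q(sqrt(d)) with d squarefree: disc(K) = d if d = 1 mod 4, and disc(K) = 4d if d = 2 or 3 mod 4.
Here d = -145, and d mod 4 = 3.
d = 3 mod 4, not 1 (O_K = Z[sqrt(d)]), so disc(K) = 4d = 4 * (-145) = -580

-580


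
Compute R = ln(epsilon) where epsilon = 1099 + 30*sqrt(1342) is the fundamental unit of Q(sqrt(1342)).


epsilon = 1099 + 30*sqrt(1342)
= 2197.9995
R = ln(2197.9995)
= 7.6953

7.6953


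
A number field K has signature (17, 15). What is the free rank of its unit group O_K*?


By Dirichlet's unit theorem:
rank = r1 + r2 - 1
= 17 + 15 - 1
= 31

31


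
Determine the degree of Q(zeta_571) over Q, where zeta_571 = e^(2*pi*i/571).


The degree equals Euler's totient phi(571).
571 = 571
phi(571) = 570

570


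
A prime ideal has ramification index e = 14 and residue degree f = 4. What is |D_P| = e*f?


|D_P| = e * f
= 14 * 4
= 56

56


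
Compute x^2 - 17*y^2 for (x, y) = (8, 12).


x^2 - d*y^2
= 8^2 - 17*12^2
= 64 - 2448
= -2384

-2384


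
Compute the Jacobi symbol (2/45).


Compute (2/45) via quadratic reciprocity:
  pull out 2: (2/45) = -1  (since 45 mod 8 = 5)
  (1/45) = 1
Product of signs = -1

-1


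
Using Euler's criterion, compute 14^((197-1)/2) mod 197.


p = 197 is prime and the exponent is (p-1)/2 = 98, so by Euler's criterion 14^98 = (14/197) = +1 or -1 mod 197.
Compute by square-and-multiply:
  98 = 64 + 32 + 2 (binary 1100010)
  Repeated squaring mod 197: 14^1 = 14, 14^2 = 196, 14^4 = 1, 14^8 = 1, 14^16 = 1, 14^32 = 1, 14^64 = 1
  14^98 = 14^64 * 14^32 * 14^2 = 1 * 1 * 196 mod 197
    1 * 1 = 1 = 1 mod 197
    1 * 196 = 196 = 196 mod 197
  14^98 = 196 mod 197
Result 196 = p - 1 = -1 mod 197: 14 is a quadratic non-residue mod 197. As a residue in [0, p-1] the value is 196.
14^98 mod 197 = 196

196


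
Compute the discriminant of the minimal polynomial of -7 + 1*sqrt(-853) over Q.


The element -7 + 1*sqrt(-853) has minimal polynomial:
x^2 + 14*x + 902
Discriminant = (14)^2 - 4*(902)
= 196 - 3608
= -3412

-3412


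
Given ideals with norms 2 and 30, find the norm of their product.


N(IJ) = N(I) * N(J)
= 2 * 30
= 60

60


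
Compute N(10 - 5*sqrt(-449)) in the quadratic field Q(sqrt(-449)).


N(a + b*sqrt(d)) = a^2 - d*b^2
= (10)^2 - (-449)*(-5)^2
= 100 + 11225
= 11325

11325


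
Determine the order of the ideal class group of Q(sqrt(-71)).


K = Q(sqrt(-71)). d mod 4 = 1, so D = disc(K) = d = -71
h(K) equals the number of primitive reduced positive-definite forms (a, b, c) = a*x^2 + b*x*y + c*y^2 with b^2 - 4ac = D,
where reduced means |b| <= a <= c, with b >= 0 whenever |b| = a or a = c, and primitive means gcd(a, b, c) = 1.
Reduced forces 3a^2 <= |D| = 71, so 1 <= a <= 4; b must have the parity of D, and c = (b^2 - D)/(4a) must be an integer >= a.
Enumerate a = 1..4, b in [-a, a]:
  a=1: (1, 1, 18)  [1]
  a=2: (2, -1, 9), (2, 1, 9)  [2]
  a=3: (3, -1, 6), (3, 1, 6)  [2]
  a=4: (4, -3, 5), (4, 3, 5)  [2]
Total reduced forms: 1 + 2 + 2 + 2 = 7
h = 7

7


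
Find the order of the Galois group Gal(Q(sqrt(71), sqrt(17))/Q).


The 2 square roots of distinct primes are multiplicatively independent over Q,
so [K:Q] = 2^2 and Gal(K/Q) is isomorphic to (Z/2Z)^2.
|Gal| = 2^2 = 4

4


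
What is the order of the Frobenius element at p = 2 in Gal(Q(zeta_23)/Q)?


The Frobenius at p in Gal(Q(zeta_n)/Q) = (Z/nZ)* is the class of p, so its order is ord_23(2), the smallest k >= 1 with 2^k = 1 mod 23.
n = 23 = 23, phi(23) = 22; the order divides phi(n).
Divisors of 22: 1, 2, 11, 22
Repeated squaring mod 23: 2^1 = 2, 2^2 = 4, 2^4 = 16, 2^8 = 3, 2^16 = 9
Test divisors in increasing order:
  k=1: 2^1 = 2 mod 23
  k=2: 2^2 = 4 mod 23
  k=11: 2^11 = 3 * 4 * 2 = 1 mod 23  <- first divisor giving 1
Order = 11

11


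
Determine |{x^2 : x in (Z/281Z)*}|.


For prime p, the number of non-zero quadratic residues is (p-1)/2.
= (281-1)/2
= 140

140


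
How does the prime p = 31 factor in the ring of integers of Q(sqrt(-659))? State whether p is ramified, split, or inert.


K = Q(sqrt(-659)). Since d mod 4 = 1, disc(K) = -659.
Check p | disc: -659 mod 31 = 23.
p does not divide disc. Compute Legendre symbol (d/p):
23^((31-1)/2) mod 31 = -1
(d/p) = -1, so p is inert: (p) stays prime with e=1, f=2, g=1.
Therefore p is inert.

inert


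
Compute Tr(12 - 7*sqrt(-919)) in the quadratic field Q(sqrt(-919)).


Tr(a + b*sqrt(d)) = (a + b*sqrt(d)) + (a - b*sqrt(d)) = 2a
= 2 * (12)
= 24

24


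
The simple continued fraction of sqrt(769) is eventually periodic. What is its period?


Run the CF algorithm for sqrt(769).
a_0 = floor(sqrt(769)) = 27; set m_0=0, q_0=1.
Recurrence: m' = q*a - m,  q' = (d - m'^2)/q,  a' = floor((a_0 + m')/q').
  step 1: m=27, q=40, a=1
  step 2: m=13, q=15, a=2
  step 3: m=17, q=32, a=1
  step 4: m=15, q=17, a=2
  step 5: m=19, q=24, a=1
  step 6: m=5, q=31, a=1
  step 7: m=26, q=3, a=17
  step 8: m=25, q=48, a=1
  step 9: m=23, q=5, a=10
  step 10: m=27, q=8, a=6
  step 11: m=21, q=41, a=1
  step 12: m=20, q=9, a=5
  step 13: m=25, q=16, a=3
  step 14: m=23, q=15, a=3
  step 15: m=22, q=19, a=2
  step 16: m=16, q=27, a=1
  step 17: m=11, q=24, a=1
  step 18: m=13, q=25, a=1
  step 19: m=12, q=25, a=1
  step 20: m=13, q=24, a=1
  step 21: m=11, q=27, a=1
  step 22: m=16, q=19, a=2
  step 23: m=22, q=15, a=3
  step 24: m=23, q=16, a=3
  step 25: m=25, q=9, a=5
  step 26: m=20, q=41, a=1
  step 27: m=21, q=8, a=6
  step 28: m=27, q=5, a=10
  step 29: m=23, q=48, a=1
  step 30: m=25, q=3, a=17
  step 31: m=26, q=31, a=1
  step 32: m=5, q=24, a=1
  step 33: m=19, q=17, a=2
  step 34: m=15, q=32, a=1
  step 35: m=17, q=15, a=2
  step 36: m=13, q=40, a=1
  step 37: m=27, q=1, a=54
a_37 = 2*a_0 = 54, so the period closes here.
sqrt(769) = [27; 1, 2, 1, 2, 1, 1, 17, 1, 10, 6, 1, 5, 3, 3, 2, 1, 1, 1, 1, 1, 1, 2, 3, 3, 5, 1, 6, 10, 1, 17, 1, 1, 2, 1, 2, 1, 54]
Period length = 37

37


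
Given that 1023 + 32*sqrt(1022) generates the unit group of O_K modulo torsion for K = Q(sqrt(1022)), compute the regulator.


epsilon = 1023 + 32*sqrt(1022)
= 2045.9995
R = ln(2045.9995)
= 7.6236

7.6236


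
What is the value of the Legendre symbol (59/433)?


p = 433 is prime, so compute (59/433) with the reciprocity algorithm (Jacobi-symbol steps: pull out 2s via (2/n), flip via reciprocity, reduce):
  reciprocity: (59/433) -> +(433/59)
  reduce: (20/59)
  pull out 2: (2/59) = -1  (since 59 mod 8 = 3)
  pull out 2: (2/59) = -1  (since 59 mod 8 = 3)
  reciprocity: (5/59) -> +(59/5)
  reduce: (4/5)
  pull out 2: (2/5) = -1  (since 5 mod 8 = 5)
  pull out 2: (2/5) = -1  (since 5 mod 8 = 5)
  (1/5) = 1
Product of signs = 1
(59/433) = 1

1


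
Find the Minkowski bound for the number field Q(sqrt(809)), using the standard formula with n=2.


d = 809, d mod 4 = 1, so disc(K) = d = 809; |disc(K)| = 809
Real quadratic field, so n = 2, s = r2 = 0, r1 = 2
M = (n!/n^n) * (4/pi)^s * sqrt(|disc(K)|) = (2!/2^2) * (4/pi)^0 * sqrt(809)
= 0.5 * 1.000000 * 28.442925
= 14.2215

14.2215


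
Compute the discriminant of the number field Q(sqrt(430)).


For K = Q(sqrt(d)) with d squarefree: disc(K) = d if d = 1 mod 4, and disc(K) = 4d if d = 2 or 3 mod 4.
Here d = 430, and d mod 4 = 2.
d = 2 mod 4, not 1 (O_K = Z[sqrt(d)]), so disc(K) = 4d = 4 * (430) = 1720

1720


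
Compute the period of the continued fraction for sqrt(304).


Run the CF algorithm for sqrt(304).
a_0 = floor(sqrt(304)) = 17; set m_0=0, q_0=1.
Recurrence: m' = q*a - m,  q' = (d - m'^2)/q,  a' = floor((a_0 + m')/q').
  step 1: m=17, q=15, a=2
  step 2: m=13, q=9, a=3
  step 3: m=14, q=12, a=2
  step 4: m=10, q=17, a=1
  step 5: m=7, q=15, a=1
  step 6: m=8, q=16, a=1
  step 7: m=8, q=15, a=1
  step 8: m=7, q=17, a=1
  step 9: m=10, q=12, a=2
  step 10: m=14, q=9, a=3
  step 11: m=13, q=15, a=2
  step 12: m=17, q=1, a=34
a_12 = 2*a_0 = 34, so the period closes here.
sqrt(304) = [17; 2, 3, 2, 1, 1, 1, 1, 1, 2, 3, 2, 34]
Period length = 12

12


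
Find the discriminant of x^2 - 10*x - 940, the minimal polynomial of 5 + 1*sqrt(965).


The element 5 + 1*sqrt(965) has minimal polynomial:
x^2 - 10*x - 940
Discriminant = (-10)^2 - 4*(-940)
= 100 + 3760
= 3860

3860


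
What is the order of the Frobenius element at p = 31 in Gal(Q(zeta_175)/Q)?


The Frobenius at p in Gal(Q(zeta_n)/Q) = (Z/nZ)* is the class of p, so its order is ord_175(31), the smallest k >= 1 with 31^k = 1 mod 175.
n = 175 = 5^2 * 7, phi(175) = 120; the order divides phi(n).
Divisors of 120: 1, 2, 3, 4, 5, 6, 8, 10, 12, 15, 20, 24, 30, 40, 60, 120
Repeated squaring mod 175: 31^1 = 31, 31^2 = 86, 31^4 = 46, 31^8 = 16, 31^16 = 81, 31^32 = 86, 31^64 = 46
Test divisors in increasing order:
  k=1: 31^1 = 31 mod 175
  k=2: 31^2 = 86 mod 175
  k=3: 31^3 = 86 * 31 = 41 mod 175
  k=4: 31^4 = 46 mod 175
  k=5: 31^5 = 46 * 31 = 26 mod 175
  k=6: 31^6 = 46 * 86 = 106 mod 175
  k=8: 31^8 = 16 mod 175
  k=10: 31^10 = 16 * 86 = 151 mod 175
  k=12: 31^12 = 16 * 46 = 36 mod 175
  k=15: 31^15 = 16 * 46 * 86 * 31 = 76 mod 175
  k=20: 31^20 = 81 * 46 = 51 mod 175
  k=24: 31^24 = 81 * 16 = 71 mod 175
  k=30: 31^30 = 81 * 16 * 46 * 86 = 1 mod 175  <- first divisor giving 1
Order = 30

30


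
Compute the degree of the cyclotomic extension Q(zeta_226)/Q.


The degree equals Euler's totient phi(226).
226 = 2 * 113
phi(226) = 112

112


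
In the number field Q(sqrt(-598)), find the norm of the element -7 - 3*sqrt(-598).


N(a + b*sqrt(d)) = a^2 - d*b^2
= (-7)^2 - (-598)*(-3)^2
= 49 + 5382
= 5431

5431


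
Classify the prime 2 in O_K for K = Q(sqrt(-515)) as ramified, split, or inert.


K = Q(sqrt(-515)). Since d mod 4 = 1, disc(K) = -515.
Check p | disc: -515 mod 2 = 1.
p=2 does not divide disc (d is 1 mod 4). 2 splits iff d = 1 mod 8.
d mod 8 = 5, so (d/2) = -1.
(d/p) = -1, so p is inert: (p) stays prime with e=1, f=2, g=1.
Therefore p is inert.

inert


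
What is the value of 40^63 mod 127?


p = 127 is prime and the exponent is (p-1)/2 = 63, so by Euler's criterion 40^63 = (40/127) = +1 or -1 mod 127.
Compute by square-and-multiply:
  63 = 32 + 16 + 8 + 4 + 2 + 1 (binary 111111)
  Repeated squaring mod 127: 40^1 = 40, 40^2 = 76, 40^4 = 61, 40^8 = 38, 40^16 = 47, 40^32 = 50
  40^63 = 40^32 * 40^16 * 40^8 * 40^4 * 40^2 * 40^1 = 50 * 47 * 38 * 61 * 76 * 40 mod 127
    50 * 47 = 2350 = 64 mod 127
    64 * 38 = 2432 = 19 mod 127
    19 * 61 = 1159 = 16 mod 127
    16 * 76 = 1216 = 73 mod 127
    73 * 40 = 2920 = 126 mod 127
  40^63 = 126 mod 127
Result 126 = p - 1 = -1 mod 127: 40 is a quadratic non-residue mod 127. As a residue in [0, p-1] the value is 126.
40^63 mod 127 = 126

126


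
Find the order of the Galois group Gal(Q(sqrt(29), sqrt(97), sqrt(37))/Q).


The 3 square roots of distinct primes are multiplicatively independent over Q,
so [K:Q] = 2^3 and Gal(K/Q) is isomorphic to (Z/2Z)^3.
|Gal| = 2^3 = 8

8


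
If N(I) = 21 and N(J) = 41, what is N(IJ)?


N(IJ) = N(I) * N(J)
= 21 * 41
= 861

861


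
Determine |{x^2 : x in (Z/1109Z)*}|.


For prime p, the number of non-zero quadratic residues is (p-1)/2.
= (1109-1)/2
= 554

554


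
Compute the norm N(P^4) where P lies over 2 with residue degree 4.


N(P^a) = p^(a*f)
= 2^(4*4)
= 2^16
= 65536

65536


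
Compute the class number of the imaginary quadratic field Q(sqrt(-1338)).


K = Q(sqrt(-1338)). d mod 4 = 2, so D = disc(K) = 4d = -5352
h(K) equals the number of primitive reduced positive-definite forms (a, b, c) = a*x^2 + b*x*y + c*y^2 with b^2 - 4ac = D,
where reduced means |b| <= a <= c, with b >= 0 whenever |b| = a or a = c, and primitive means gcd(a, b, c) = 1.
Reduced forces 3a^2 <= |D| = 5352, so 1 <= a <= 42; b must have the parity of D, and c = (b^2 - D)/(4a) must be an integer >= a.
Enumerate a = 1..42, b in [-a, a]:
  a=1: (1, 0, 1338)  [1]
  a=2: (2, 0, 669)  [1]
  a=3: (3, 0, 446)  [1]
  a=4..5: none
  a=6: (6, 0, 223)  [1]
  a=7..10: none
  a=11: (11, -4, 122), (11, 4, 122)  [2]
  a=12: none
  a=13: (13, -2, 103), (13, 2, 103)  [2]
  a=14..18: none
  a=19: (19, -14, 73), (19, 14, 73)  [2]
  a=20..21: none
  a=22: (22, -4, 61), (22, 4, 61)  [2]
  a=23..25: none
  a=26: (26, -24, 57), (26, 24, 57)  [2]
  a=27..28: none
  a=29: (29, -10, 47), (29, 10, 47)  [2]
  a=30..32: none
  a=33: (33, -18, 43), (33, 18, 43)  [2]
  a=34..37: none
  a=38: (38, -24, 39), (38, 24, 39)  [2]
  a=39..42: none
Total reduced forms: 1 + 1 + 1 + 1 + 2 + 2 + 2 + 2 + 2 + 2 + 2 + 2 = 20
h = 20

20


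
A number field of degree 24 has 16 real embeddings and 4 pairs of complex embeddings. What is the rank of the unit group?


By Dirichlet's unit theorem:
rank = r1 + r2 - 1
= 16 + 4 - 1
= 19

19


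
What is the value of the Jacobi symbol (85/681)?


Compute (85/681) via quadratic reciprocity:
  reciprocity: (85/681) -> +(681/85)
  reduce: (1/85)
  (1/85) = 1
Product of signs = 1

1


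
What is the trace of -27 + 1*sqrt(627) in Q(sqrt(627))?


Tr(a + b*sqrt(d)) = (a + b*sqrt(d)) + (a - b*sqrt(d)) = 2a
= 2 * (-27)
= -54

-54


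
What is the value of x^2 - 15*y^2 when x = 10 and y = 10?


x^2 - d*y^2
= 10^2 - 15*10^2
= 100 - 1500
= -1400

-1400


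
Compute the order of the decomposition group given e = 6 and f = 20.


|D_P| = e * f
= 6 * 20
= 120

120


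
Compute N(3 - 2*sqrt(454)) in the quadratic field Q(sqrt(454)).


N(a + b*sqrt(d)) = a^2 - d*b^2
= (3)^2 - (454)*(-2)^2
= 9 - 1816
= -1807

-1807


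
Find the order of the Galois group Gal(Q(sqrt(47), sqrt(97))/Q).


The 2 square roots of distinct primes are multiplicatively independent over Q,
so [K:Q] = 2^2 and Gal(K/Q) is isomorphic to (Z/2Z)^2.
|Gal| = 2^2 = 4

4


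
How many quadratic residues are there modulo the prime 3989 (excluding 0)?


For prime p, the number of non-zero quadratic residues is (p-1)/2.
= (3989-1)/2
= 1994

1994


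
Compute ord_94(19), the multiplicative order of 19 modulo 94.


We want ord_94(19), the smallest k >= 1 with 19^k = 1 mod 94.
n = 94 = 2 * 47, phi(94) = 46; the order divides phi(n).
Divisors of 46: 1, 2, 23, 46
Repeated squaring mod 94: 19^1 = 19, 19^2 = 79, 19^4 = 37, 19^8 = 53, 19^16 = 83, 19^32 = 27
Test divisors in increasing order:
  k=1: 19^1 = 19 mod 94
  k=2: 19^2 = 79 mod 94
  k=23: 19^23 = 83 * 37 * 79 * 19 = 93 mod 94
  k=46: 19^46 = 27 * 53 * 37 * 79 = 1 mod 94  <- first divisor giving 1
Order = 46

46


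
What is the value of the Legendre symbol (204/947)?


p = 947 is prime, so compute (204/947) with the reciprocity algorithm (Jacobi-symbol steps: pull out 2s via (2/n), flip via reciprocity, reduce):
  pull out 2: (2/947) = -1  (since 947 mod 8 = 3)
  pull out 2: (2/947) = -1  (since 947 mod 8 = 3)
  reciprocity: (51/947) -> -(947/51)
  reduce: (29/51)
  reciprocity: (29/51) -> +(51/29)
  reduce: (22/29)
  pull out 2: (2/29) = -1  (since 29 mod 8 = 5)
  reciprocity: (11/29) -> +(29/11)
  reduce: (7/11)
  reciprocity: (7/11) -> -(11/7)
  reduce: (4/7)
  pull out 2: (2/7) = +1  (since 7 mod 8 = 7)
  pull out 2: (2/7) = +1  (since 7 mod 8 = 7)
  (1/7) = 1
Product of signs = -1
(204/947) = -1

-1


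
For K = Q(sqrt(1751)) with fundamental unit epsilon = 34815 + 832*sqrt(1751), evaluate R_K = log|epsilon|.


epsilon = 34815 + 832*sqrt(1751)
= 69630.0000
R = ln(69630.0000)
= 11.1510

11.1510


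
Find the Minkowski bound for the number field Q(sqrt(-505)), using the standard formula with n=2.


d = -505, d mod 4 = 3, so disc(K) = 4d = -2020; |disc(K)| = 2020
Imaginary quadratic field, so n = 2, s = r2 = 1, r1 = 0
M = (n!/n^n) * (4/pi)^s * sqrt(|disc(K)|) = (2!/2^2) * (4/pi)^1 * sqrt(2020)
= 0.5 * 1.273240 * 44.944410
= 28.6125

28.6125


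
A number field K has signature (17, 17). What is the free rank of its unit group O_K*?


By Dirichlet's unit theorem:
rank = r1 + r2 - 1
= 17 + 17 - 1
= 33

33


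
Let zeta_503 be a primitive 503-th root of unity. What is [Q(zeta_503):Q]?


The degree equals Euler's totient phi(503).
503 = 503
phi(503) = 502

502


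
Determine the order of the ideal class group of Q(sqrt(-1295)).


K = Q(sqrt(-1295)). d mod 4 = 1, so D = disc(K) = d = -1295
h(K) equals the number of primitive reduced positive-definite forms (a, b, c) = a*x^2 + b*x*y + c*y^2 with b^2 - 4ac = D,
where reduced means |b| <= a <= c, with b >= 0 whenever |b| = a or a = c, and primitive means gcd(a, b, c) = 1.
Reduced forces 3a^2 <= |D| = 1295, so 1 <= a <= 20; b must have the parity of D, and c = (b^2 - D)/(4a) must be an integer >= a.
Enumerate a = 1..20, b in [-a, a]:
  a=1: (1, 1, 324)  [1]
  a=2: (2, -1, 162), (2, 1, 162)  [2]
  a=3: (3, -1, 108), (3, 1, 108)  [2]
  a=4: (4, -1, 81), (4, 1, 81)  [2]
  a=5: (5, 5, 66)  [1]
  a=6: (6, -5, 55), (6, -1, 54), (6, 1, 54), (6, 5, 55)  [4]
  a=7: (7, 7, 48)  [1]
  a=8: (8, -7, 42), (8, 7, 42)  [2]
  a=9: (9, -1, 36), (9, 1, 36)  [2]
  a=10: (10, -5, 33), (10, 5, 33)  [2]
  a=11: (11, -5, 30), (11, 5, 30)  [2]
  a=12: (12, -7, 28), (12, -1, 27), (12, 1, 27), (12, 7, 28)  [4]
  a=13: none
  a=14: (14, -7, 24), (14, 7, 24)  [2]
  a=15: (15, -5, 22), (15, 5, 22)  [2]
  a=16: (16, -7, 21), (16, 7, 21)  [2]
  a=17: none
  a=18: (18, -17, 22), (18, 1, 18), (18, 17, 22)  [3]
  a=19: (19, -15, 20), (19, 15, 20)  [2]
  a=20: none
Total reduced forms: 1 + 2 + 2 + 2 + 1 + 4 + 1 + 2 + 2 + 2 + 2 + 4 + 2 + 2 + 2 + 3 + 2 = 36
h = 36

36


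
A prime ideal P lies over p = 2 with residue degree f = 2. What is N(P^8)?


N(P^a) = p^(a*f)
= 2^(8*2)
= 2^16
= 65536

65536


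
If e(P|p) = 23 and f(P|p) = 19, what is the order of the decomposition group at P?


|D_P| = e * f
= 23 * 19
= 437

437


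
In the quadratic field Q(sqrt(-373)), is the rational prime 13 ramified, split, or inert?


K = Q(sqrt(-373)). Since d mod 4 = 3, disc(K) = -1492.
Check p | disc: -1492 mod 13 = 3.
p does not divide disc. Compute Legendre symbol (d/p):
4^((13-1)/2) mod 13 = 1
(d/p) = 1, so p splits: (p) = P*P' with e=1, f=1, g=2.
Therefore p is split.

split


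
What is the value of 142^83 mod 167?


p = 167 is prime and the exponent is (p-1)/2 = 83, so by Euler's criterion 142^83 = (142/167) = +1 or -1 mod 167.
Compute by square-and-multiply:
  83 = 64 + 16 + 2 + 1 (binary 1010011)
  Repeated squaring mod 167: 142^1 = 142, 142^2 = 124, 142^4 = 12, 142^8 = 144, 142^16 = 28, 142^32 = 116, 142^64 = 96
  142^83 = 142^64 * 142^16 * 142^2 * 142^1 = 96 * 28 * 124 * 142 mod 167
    96 * 28 = 2688 = 16 mod 167
    16 * 124 = 1984 = 147 mod 167
    147 * 142 = 20874 = 166 mod 167
  142^83 = 166 mod 167
Result 166 = p - 1 = -1 mod 167: 142 is a quadratic non-residue mod 167. As a residue in [0, p-1] the value is 166.
142^83 mod 167 = 166

166


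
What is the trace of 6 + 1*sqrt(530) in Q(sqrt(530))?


Tr(a + b*sqrt(d)) = (a + b*sqrt(d)) + (a - b*sqrt(d)) = 2a
= 2 * (6)
= 12

12


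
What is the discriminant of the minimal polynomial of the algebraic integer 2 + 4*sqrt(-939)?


The element 2 + 4*sqrt(-939) has minimal polynomial:
x^2 - 4*x + 15028
Discriminant = (-4)^2 - 4*(15028)
= 16 - 60112
= -60096

-60096


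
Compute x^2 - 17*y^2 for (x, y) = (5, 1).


x^2 - d*y^2
= 5^2 - 17*1^2
= 25 - 17
= 8

8


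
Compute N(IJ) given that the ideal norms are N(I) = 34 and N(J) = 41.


N(IJ) = N(I) * N(J)
= 34 * 41
= 1394

1394


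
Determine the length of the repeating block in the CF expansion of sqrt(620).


Run the CF algorithm for sqrt(620).
a_0 = floor(sqrt(620)) = 24; set m_0=0, q_0=1.
Recurrence: m' = q*a - m,  q' = (d - m'^2)/q,  a' = floor((a_0 + m')/q').
  step 1: m=24, q=44, a=1
  step 2: m=20, q=5, a=8
  step 3: m=20, q=44, a=1
  step 4: m=24, q=1, a=48
a_4 = 2*a_0 = 48, so the period closes here.
sqrt(620) = [24; 1, 8, 1, 48]
Period length = 4

4


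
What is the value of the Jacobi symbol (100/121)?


Compute (100/121) via quadratic reciprocity:
  pull out 2: (2/121) = +1  (since 121 mod 8 = 1)
  pull out 2: (2/121) = +1  (since 121 mod 8 = 1)
  reciprocity: (25/121) -> +(121/25)
  reduce: (21/25)
  reciprocity: (21/25) -> +(25/21)
  reduce: (4/21)
  pull out 2: (2/21) = -1  (since 21 mod 8 = 5)
  pull out 2: (2/21) = -1  (since 21 mod 8 = 5)
  (1/21) = 1
Product of signs = 1

1


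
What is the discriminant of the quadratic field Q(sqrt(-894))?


For K = Q(sqrt(d)) with d squarefree: disc(K) = d if d = 1 mod 4, and disc(K) = 4d if d = 2 or 3 mod 4.
Here d = -894, and d mod 4 = 2.
d = 2 mod 4, not 1 (O_K = Z[sqrt(d)]), so disc(K) = 4d = 4 * (-894) = -3576

-3576


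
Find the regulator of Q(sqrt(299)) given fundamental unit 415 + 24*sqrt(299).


epsilon = 415 + 24*sqrt(299)
= 829.9988
R = ln(829.9988)
= 6.7214

6.7214


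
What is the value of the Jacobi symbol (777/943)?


Compute (777/943) via quadratic reciprocity:
  reciprocity: (777/943) -> +(943/777)
  reduce: (166/777)
  pull out 2: (2/777) = +1  (since 777 mod 8 = 1)
  reciprocity: (83/777) -> +(777/83)
  reduce: (30/83)
  pull out 2: (2/83) = -1  (since 83 mod 8 = 3)
  reciprocity: (15/83) -> -(83/15)
  reduce: (8/15)
  pull out 2: (2/15) = +1  (since 15 mod 8 = 7)
  pull out 2: (2/15) = +1  (since 15 mod 8 = 7)
  pull out 2: (2/15) = +1  (since 15 mod 8 = 7)
  (1/15) = 1
Product of signs = 1

1


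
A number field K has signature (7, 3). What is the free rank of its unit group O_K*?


By Dirichlet's unit theorem:
rank = r1 + r2 - 1
= 7 + 3 - 1
= 9

9


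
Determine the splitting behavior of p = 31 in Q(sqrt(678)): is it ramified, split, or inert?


K = Q(sqrt(678)). Since d mod 4 = 2, disc(K) = 2712.
Check p | disc: 2712 mod 31 = 15.
p does not divide disc. Compute Legendre symbol (d/p):
27^((31-1)/2) mod 31 = -1
(d/p) = -1, so p is inert: (p) stays prime with e=1, f=2, g=1.
Therefore p is inert.

inert


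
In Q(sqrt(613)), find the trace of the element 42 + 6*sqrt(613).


Tr(a + b*sqrt(d)) = (a + b*sqrt(d)) + (a - b*sqrt(d)) = 2a
= 2 * (42)
= 84

84


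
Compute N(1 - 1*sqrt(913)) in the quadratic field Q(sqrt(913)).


N(a + b*sqrt(d)) = a^2 - d*b^2
= (1)^2 - (913)*(-1)^2
= 1 - 913
= -912

-912


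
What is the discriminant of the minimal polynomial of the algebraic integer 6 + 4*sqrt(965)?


The element 6 + 4*sqrt(965) has minimal polynomial:
x^2 - 12*x - 15404
Discriminant = (-12)^2 - 4*(-15404)
= 144 + 61616
= 61760

61760


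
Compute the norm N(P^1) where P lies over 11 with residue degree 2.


N(P^a) = p^(a*f)
= 11^(1*2)
= 11^2
= 121

121


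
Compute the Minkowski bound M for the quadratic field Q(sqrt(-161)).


d = -161, d mod 4 = 3, so disc(K) = 4d = -644; |disc(K)| = 644
Imaginary quadratic field, so n = 2, s = r2 = 1, r1 = 0
M = (n!/n^n) * (4/pi)^s * sqrt(|disc(K)|) = (2!/2^2) * (4/pi)^1 * sqrt(644)
= 0.5 * 1.273240 * 25.377155
= 16.1556

16.1556


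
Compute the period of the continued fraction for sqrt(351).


Run the CF algorithm for sqrt(351).
a_0 = floor(sqrt(351)) = 18; set m_0=0, q_0=1.
Recurrence: m' = q*a - m,  q' = (d - m'^2)/q,  a' = floor((a_0 + m')/q').
  step 1: m=18, q=27, a=1
  step 2: m=9, q=10, a=2
  step 3: m=11, q=23, a=1
  step 4: m=12, q=9, a=3
  step 5: m=15, q=14, a=2
  step 6: m=13, q=13, a=2
  step 7: m=13, q=14, a=2
  step 8: m=15, q=9, a=3
  step 9: m=12, q=23, a=1
  step 10: m=11, q=10, a=2
  step 11: m=9, q=27, a=1
  step 12: m=18, q=1, a=36
a_12 = 2*a_0 = 36, so the period closes here.
sqrt(351) = [18; 1, 2, 1, 3, 2, 2, 2, 3, 1, 2, 1, 36]
Period length = 12

12


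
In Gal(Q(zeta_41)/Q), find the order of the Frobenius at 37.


The Frobenius at p in Gal(Q(zeta_n)/Q) = (Z/nZ)* is the class of p, so its order is ord_41(37), the smallest k >= 1 with 37^k = 1 mod 41.
n = 41 = 41, phi(41) = 40; the order divides phi(n).
Divisors of 40: 1, 2, 4, 5, 8, 10, 20, 40
Repeated squaring mod 41: 37^1 = 37, 37^2 = 16, 37^4 = 10, 37^8 = 18, 37^16 = 37, 37^32 = 16
Test divisors in increasing order:
  k=1: 37^1 = 37 mod 41
  k=2: 37^2 = 16 mod 41
  k=4: 37^4 = 10 mod 41
  k=5: 37^5 = 10 * 37 = 1 mod 41  <- first divisor giving 1
Order = 5

5


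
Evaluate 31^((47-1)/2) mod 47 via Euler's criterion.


p = 47 is prime and the exponent is (p-1)/2 = 23, so by Euler's criterion 31^23 = (31/47) = +1 or -1 mod 47.
Compute by square-and-multiply:
  23 = 16 + 4 + 2 + 1 (binary 10111)
  Repeated squaring mod 47: 31^1 = 31, 31^2 = 21, 31^4 = 18, 31^8 = 42, 31^16 = 25
  31^23 = 31^16 * 31^4 * 31^2 * 31^1 = 25 * 18 * 21 * 31 mod 47
    25 * 18 = 450 = 27 mod 47
    27 * 21 = 567 = 3 mod 47
    3 * 31 = 93 = 46 mod 47
  31^23 = 46 mod 47
Result 46 = p - 1 = -1 mod 47: 31 is a quadratic non-residue mod 47. As a residue in [0, p-1] the value is 46.
31^23 mod 47 = 46

46


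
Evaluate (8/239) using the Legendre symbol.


p = 239 is prime, so compute (8/239) with the reciprocity algorithm (Jacobi-symbol steps: pull out 2s via (2/n), flip via reciprocity, reduce):
  pull out 2: (2/239) = +1  (since 239 mod 8 = 7)
  pull out 2: (2/239) = +1  (since 239 mod 8 = 7)
  pull out 2: (2/239) = +1  (since 239 mod 8 = 7)
  (1/239) = 1
Product of signs = 1
(8/239) = 1

1


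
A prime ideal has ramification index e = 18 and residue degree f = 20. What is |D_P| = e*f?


|D_P| = e * f
= 18 * 20
= 360

360


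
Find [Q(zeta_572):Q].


The degree equals Euler's totient phi(572).
572 = 2^2 * 11 * 13
phi(572) = 240

240


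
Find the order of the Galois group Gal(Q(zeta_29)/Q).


|Gal(Q(zeta_29)/Q)| = phi(29)
= 28

28


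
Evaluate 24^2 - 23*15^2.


x^2 - d*y^2
= 24^2 - 23*15^2
= 576 - 5175
= -4599

-4599


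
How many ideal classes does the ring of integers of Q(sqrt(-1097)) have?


K = Q(sqrt(-1097)). d mod 4 = 3, so D = disc(K) = 4d = -4388
h(K) equals the number of primitive reduced positive-definite forms (a, b, c) = a*x^2 + b*x*y + c*y^2 with b^2 - 4ac = D,
where reduced means |b| <= a <= c, with b >= 0 whenever |b| = a or a = c, and primitive means gcd(a, b, c) = 1.
Reduced forces 3a^2 <= |D| = 4388, so 1 <= a <= 38; b must have the parity of D, and c = (b^2 - D)/(4a) must be an integer >= a.
Enumerate a = 1..38, b in [-a, a]:
  a=1: (1, 0, 1097)  [1]
  a=2: (2, 2, 549)  [1]
  a=3: (3, -2, 366), (3, 2, 366)  [2]
  a=4..5: none
  a=6: (6, -2, 183), (6, 2, 183)  [2]
  a=7: (7, -6, 158), (7, 6, 158)  [2]
  a=8: none
  a=9: (9, -2, 122), (9, 2, 122)  [2]
  a=10: none
  a=11: (11, -10, 102), (11, 10, 102)  [2]
  a=12..13: none
  a=14: (14, -6, 79), (14, 6, 79)  [2]
  a=15..16: none
  a=17: (17, -10, 66), (17, 10, 66)  [2]
  a=18: (18, -2, 61), (18, 2, 61)  [2]
  a=19: (19, -18, 62), (19, 18, 62)  [2]
  a=20: none
  a=21: (21, -20, 57), (21, -8, 53), (21, 8, 53), (21, 20, 57)  [4]
  a=22: (22, -10, 51), (22, 10, 51)  [2]
  a=23..26: none
  a=27: (27, -16, 43), (27, 16, 43)  [2]
  a=28: none
  a=29: (29, -22, 42), (29, 22, 42)  [2]
  a=30: none
  a=31: (31, -18, 38), (31, 18, 38)  [2]
  a=32: none
  a=33: (33, -32, 41), (33, -10, 34), (33, 10, 34), (33, 32, 41)  [4]
  a=34..38: none
Total reduced forms: 1 + 1 + 2 + 2 + 2 + 2 + 2 + 2 + 2 + 2 + 2 + 4 + 2 + 2 + 2 + 2 + 4 = 36
h = 36

36
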